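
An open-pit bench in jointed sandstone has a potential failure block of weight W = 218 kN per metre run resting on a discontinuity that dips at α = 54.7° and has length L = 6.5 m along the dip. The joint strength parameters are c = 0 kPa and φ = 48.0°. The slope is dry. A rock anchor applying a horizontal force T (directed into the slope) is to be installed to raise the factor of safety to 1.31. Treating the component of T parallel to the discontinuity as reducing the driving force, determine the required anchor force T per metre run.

Resolving forces along and normal to the sliding plane, with the horizontal anchor force T adding T·sinα to the effective normal force and T·cosα acting up the plane against the driving force:
FS = [cL + (W cosα + T sinα) tanφ] / [W sinα − T cosα]
Without the anchor: N' = 126.0 kN/m, driving T_d = 177.9 kN/m, resisting R = 0·6.5 + 126.0·tan48.0° = 139.9 kN/m, FS = 0.79.
Setting FS = 1.31 and solving for T:
1.31·(177.9 − T cos54.7°) = 139.9 + T sin54.7°·tan48.0°
T·(sin54.7°·tan48.0° + 1.31·cos54.7°) = 1.31·177.9 − 139.9
T·(0.8161·1.1106 + 1.31·0.5779) = 233.1 − 139.9 = 93.2
T·1.6634 = 93.2
T = 56.0 kN/m

T = 56 kN/m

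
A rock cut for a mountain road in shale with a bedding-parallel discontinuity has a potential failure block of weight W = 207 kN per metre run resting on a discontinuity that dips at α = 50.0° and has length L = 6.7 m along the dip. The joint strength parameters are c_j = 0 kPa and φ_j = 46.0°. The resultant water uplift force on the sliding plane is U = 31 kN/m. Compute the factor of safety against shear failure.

Resolving the block weight along and normal to the plane and applying the Mohr–Coulomb strength on the joint:
N' = W cosα − U = 207·cos50.0° − 31 = 102.1 kN/m
Driving force T = W sinα = 207·sin50.0° = 158.6 kN/m
Resisting force R = c_j·L + N'·tanφ_j = 0·6.7 + 102.1·tan46.0° = 0.0 + 105.7 = 105.7 kN/m
FS = R / T = 105.7 / 158.6 = 0.666

FS = 0.67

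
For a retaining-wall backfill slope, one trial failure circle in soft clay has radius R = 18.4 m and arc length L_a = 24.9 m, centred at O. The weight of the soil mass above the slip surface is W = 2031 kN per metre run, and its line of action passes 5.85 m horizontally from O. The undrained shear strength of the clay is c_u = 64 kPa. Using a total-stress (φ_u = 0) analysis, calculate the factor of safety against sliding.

FS = 2.47

Taking moments about the centre O, the resisting moment is provided by the undrained shear strength acting along the arc:
M_R = c_u·L_a·R = 64·24.90·18.4 = 29322.2 kN·m/m
M_D = W·d = 2031·5.85 = 11881.3 kN·m/m
FS = M_R / M_D = 29322.2 / 11881.3 = 2.468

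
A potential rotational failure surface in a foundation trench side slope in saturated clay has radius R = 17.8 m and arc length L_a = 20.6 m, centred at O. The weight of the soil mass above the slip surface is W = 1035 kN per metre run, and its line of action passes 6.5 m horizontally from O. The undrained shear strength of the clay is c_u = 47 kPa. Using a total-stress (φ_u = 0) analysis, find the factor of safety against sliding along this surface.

Taking moments about the centre O, the resisting moment is provided by the undrained shear strength acting along the arc:
M_R = c_u·L_a·R = 47·20.60·17.8 = 17234.0 kN·m/m
M_D = W·d = 1035·6.5 = 6727.5 kN·m/m
FS = M_R / M_D = 17234.0 / 6727.5 = 2.562

FS = 2.56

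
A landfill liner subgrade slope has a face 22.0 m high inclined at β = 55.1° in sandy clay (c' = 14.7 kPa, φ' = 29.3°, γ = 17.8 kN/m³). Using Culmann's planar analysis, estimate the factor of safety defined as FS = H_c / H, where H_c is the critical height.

H_c = (4c'/γ) · sinβ cosφ' / [1 − cos(β − φ')]
    = (4·14.7/17.8) · sin55.1°·cos29.3° / [1 − cos25.8°]
    = 3.303 · 0.7152 / 0.0997 = 23.70 m
FS = H_c / H = 23.70 / 22.0 = 1.077

FS = 1.08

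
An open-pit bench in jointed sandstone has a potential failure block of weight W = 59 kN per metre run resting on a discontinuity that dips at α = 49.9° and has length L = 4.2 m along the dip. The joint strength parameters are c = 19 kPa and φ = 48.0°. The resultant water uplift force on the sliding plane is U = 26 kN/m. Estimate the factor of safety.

FS = 2.06

Resolving the block weight along and normal to the plane and applying the Mohr–Coulomb strength on the joint:
N' = W cosα − U = 59·cos49.9° − 26 = 12.0 kN/m
Driving force T = W sinα = 59·sin49.9° = 45.1 kN/m
Resisting force R = c·L + N'·tanφ = 19·4.2 + 12.0·tan48.0° = 79.8 + 13.3 = 93.1 kN/m
FS = R / T = 93.1 / 45.1 = 2.064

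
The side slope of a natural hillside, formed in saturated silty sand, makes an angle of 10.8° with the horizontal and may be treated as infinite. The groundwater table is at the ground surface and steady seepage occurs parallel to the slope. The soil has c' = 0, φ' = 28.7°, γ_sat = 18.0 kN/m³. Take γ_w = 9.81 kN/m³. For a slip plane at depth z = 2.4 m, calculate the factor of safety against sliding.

With seepage parallel to the slope and the water table at the surface, the effective normal stress on the slip plane uses the buoyant unit weight γ' = γ_sat − γ_w while the driving shear stress uses γ_sat:
FS = [c' + γ' z cos²β tanφ'] / [γ_sat z sinβ cosβ]
(For c' = 0 this reduces to FS = (γ'/γ_sat)·tanφ'/tanβ.)
γ' = 18.0 − 9.81 = 8.19 kN/m³
Numerator = 0.0 + 8.19·2.4·cos²10.8°·tan28.7° = 0.0 + 8.19·2.4·0.9649·0.5475 = 10.383 kPa
Denominator = 18.0·2.4·sin10.8°·cos10.8° = 18.0·2.4·0.1874·0.9823 = 7.951 kPa
FS = 10.383 / 7.951 = 1.306

FS = 1.31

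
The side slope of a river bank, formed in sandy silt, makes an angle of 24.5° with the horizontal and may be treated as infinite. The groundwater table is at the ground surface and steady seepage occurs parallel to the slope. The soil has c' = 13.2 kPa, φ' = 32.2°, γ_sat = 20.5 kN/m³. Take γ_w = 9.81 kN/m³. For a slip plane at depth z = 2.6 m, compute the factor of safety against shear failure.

FS = 1.38

With seepage parallel to the slope and the water table at the surface, the effective normal stress on the slip plane uses the buoyant unit weight γ' = γ_sat − γ_w while the driving shear stress uses γ_sat:
FS = [c' + γ' z cos²β tanφ'] / [γ_sat z sinβ cosβ]
γ' = 20.5 − 9.81 = 10.69 kN/m³
Numerator = 13.2 + 10.69·2.6·cos²24.5°·tan32.2° = 13.2 + 10.69·2.6·0.8280·0.6297 = 27.693 kPa
Denominator = 20.5·2.6·sin24.5°·cos24.5° = 20.5·2.6·0.4147·0.9100 = 20.113 kPa
FS = 27.693 / 20.113 = 1.377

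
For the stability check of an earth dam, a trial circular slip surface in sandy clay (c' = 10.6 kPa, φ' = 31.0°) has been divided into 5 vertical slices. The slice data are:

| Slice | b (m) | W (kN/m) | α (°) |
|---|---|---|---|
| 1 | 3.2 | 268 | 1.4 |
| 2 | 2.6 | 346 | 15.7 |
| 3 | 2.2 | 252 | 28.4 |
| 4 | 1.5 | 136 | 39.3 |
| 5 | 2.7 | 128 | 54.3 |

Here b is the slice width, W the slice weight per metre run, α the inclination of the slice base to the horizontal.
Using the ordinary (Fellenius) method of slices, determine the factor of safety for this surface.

FS = 1.86

Ordinary method of slices: FS = Σ[c'·Δl_i + (W_i cosα_i)·tanφ'] / Σ W_i sinα_i, with Δl_i = b_i / cosα_i.
Slice 1: Δl = 3.2/cos1.4° = 3.201 m; N'_1 = 268·cos1.4° = 267.9; c'Δl = 33.93; W sinα = 6.5
Slice 2: Δl = 2.6/cos15.7° = 2.701 m; N'_2 = 346·cos15.7° = 333.1; c'Δl = 28.63; W sinα = 93.6
Slice 3: Δl = 2.2/cos28.4° = 2.501 m; N'_3 = 252·cos28.4° = 221.7; c'Δl = 26.51; W sinα = 119.9
Slice 4: Δl = 1.5/cos39.3° = 1.938 m; N'_4 = 136·cos39.3° = 105.2; c'Δl = 20.55; W sinα = 86.1
Slice 5: Δl = 2.7/cos54.3° = 4.627 m; N'_5 = 128·cos54.3° = 74.7; c'Δl = 49.05; W sinα = 103.9
Σc'Δl = 158.7 kN/m; ΣN' = 1002.6 kN/m; ΣW sinα = 410.1 kN/m
Resisting = 158.7 + 1002.6·tan31.0° = 158.7 + 602.4 = 761.1 kN/m
FS = 761.1 / 410.1 = 1.856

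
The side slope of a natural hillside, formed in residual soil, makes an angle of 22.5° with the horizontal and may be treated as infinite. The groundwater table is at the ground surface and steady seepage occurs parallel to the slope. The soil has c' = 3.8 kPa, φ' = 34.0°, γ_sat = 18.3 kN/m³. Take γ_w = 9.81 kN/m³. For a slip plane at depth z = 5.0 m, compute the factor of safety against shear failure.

FS = 0.87

With seepage parallel to the slope and the water table at the surface, the effective normal stress on the slip plane uses the buoyant unit weight γ' = γ_sat − γ_w while the driving shear stress uses γ_sat:
FS = [c' + γ' z cos²β tanφ'] / [γ_sat z sinβ cosβ]
γ' = 18.3 − 9.81 = 8.49 kN/m³
Numerator = 3.8 + 8.49·5.0·cos²22.5°·tan34.0° = 3.8 + 8.49·5.0·0.8536·0.6745 = 28.240 kPa
Denominator = 18.3·5.0·sin22.5°·cos22.5° = 18.3·5.0·0.3827·0.9239 = 32.350 kPa
FS = 28.240 / 32.350 = 0.873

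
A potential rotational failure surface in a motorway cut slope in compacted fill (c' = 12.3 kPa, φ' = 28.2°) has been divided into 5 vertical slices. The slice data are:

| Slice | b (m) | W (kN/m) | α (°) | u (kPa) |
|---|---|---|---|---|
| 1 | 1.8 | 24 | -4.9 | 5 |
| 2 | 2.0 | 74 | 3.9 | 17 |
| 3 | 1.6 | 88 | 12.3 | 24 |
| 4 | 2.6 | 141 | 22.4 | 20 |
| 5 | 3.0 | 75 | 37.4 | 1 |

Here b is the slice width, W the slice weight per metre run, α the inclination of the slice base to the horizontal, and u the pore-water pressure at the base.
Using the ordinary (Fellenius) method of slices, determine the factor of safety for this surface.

Ordinary method of slices: FS = Σ[c'·Δl_i + (W_i cosα_i − u_i·Δl_i)·tanφ'] / Σ W_i sinα_i, with Δl_i = b_i / cosα_i.
Slice 1: Δl = 1.8/cos(-4.9°) = 1.807 m; N'_1 = 24·cos(-4.9°) − 5·1.807 = 14.9; c'Δl = 22.22; W sinα = -2.1
Slice 2: Δl = 2.0/cos3.9° = 2.005 m; N'_2 = 74·cos3.9° − 17·2.005 = 39.7; c'Δl = 24.66; W sinα = 5.0
Slice 3: Δl = 1.6/cos12.3° = 1.638 m; N'_3 = 88·cos12.3° − 24·1.638 = 46.7; c'Δl = 20.14; W sinα = 18.7
Slice 4: Δl = 2.6/cos22.4° = 2.812 m; N'_4 = 141·cos22.4° − 20·2.812 = 74.1; c'Δl = 34.59; W sinα = 53.7
Slice 5: Δl = 3.0/cos37.4° = 3.776 m; N'_5 = 75·cos37.4° − 1·3.776 = 55.8; c'Δl = 46.45; W sinα = 45.6
Σc'Δl = 148.1 kN/m; ΣN' = 231.2 kN/m; ΣW sinα = 121.0 kN/m
Resisting = 148.1 + 231.2·tan28.2° = 148.1 + 124.0 = 272.0 kN/m
FS = 272.0 / 121.0 = 2.248

FS = 2.25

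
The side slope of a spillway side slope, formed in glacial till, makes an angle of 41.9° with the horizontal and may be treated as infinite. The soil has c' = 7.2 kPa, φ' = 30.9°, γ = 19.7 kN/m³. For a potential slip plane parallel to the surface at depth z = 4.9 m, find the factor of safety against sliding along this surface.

For an infinite slope with a slip plane parallel to the surface (no pore pressure): FS = [c' + γz cos²β tanφ'] / [γz sinβ cosβ].
γz = 19.7·4.9 = 96.53 kN/m²
Numerator = 7.2 + 96.53·cos²41.9°·tan30.9° = 7.2 + 96.53·0.5540·0.5985 = 39.206 kPa
Denominator = 96.53·sin41.9°·cos41.9° = 96.53·0.6678·0.7443 = 47.983 kPa
FS = 39.206 / 47.983 = 0.817

FS = 0.82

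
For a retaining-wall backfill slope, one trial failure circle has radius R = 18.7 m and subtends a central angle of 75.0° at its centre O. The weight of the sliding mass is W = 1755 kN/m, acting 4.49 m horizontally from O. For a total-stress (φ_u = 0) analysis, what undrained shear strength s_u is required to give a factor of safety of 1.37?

FS = s_u·L_a·R / (W·d), so s_u = FS·W·d / (L_a·R).
Arc length L_a = R·θ = 18.7·(75.0°·π/180) = 18.7·1.3090 = 24.48 m
s_u = 1.37·1755·4.49 / (24.48·18.7) = 10795.5 / 457.74 = 23.58 kPa

s_u = 23.6 kPa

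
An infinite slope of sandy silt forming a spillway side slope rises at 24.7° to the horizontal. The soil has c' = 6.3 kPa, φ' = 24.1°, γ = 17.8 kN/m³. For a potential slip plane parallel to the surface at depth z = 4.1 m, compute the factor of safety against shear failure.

FS = 1.20

For an infinite slope with a slip plane parallel to the surface (no pore pressure): FS = [c' + γz cos²β tanφ'] / [γz sinβ cosβ].
γz = 17.8·4.1 = 72.98 kN/m²
Numerator = 6.3 + 72.98·cos²24.7°·tan24.1° = 6.3 + 72.98·0.8254·0.4473 = 33.245 kPa
Denominator = 72.98·sin24.7°·cos24.7° = 72.98·0.4179·0.9085 = 27.706 kPa
FS = 33.245 / 27.706 = 1.200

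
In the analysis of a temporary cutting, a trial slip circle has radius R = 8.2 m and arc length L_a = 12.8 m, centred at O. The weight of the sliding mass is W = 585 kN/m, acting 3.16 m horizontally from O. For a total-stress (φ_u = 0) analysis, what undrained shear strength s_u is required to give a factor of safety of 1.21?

s_u = 21.3 kPa

FS = s_u·L_a·R / (W·d), so s_u = FS·W·d / (L_a·R).
s_u = 1.21·585·3.16 / (12.80·8.2) = 2236.8 / 104.96 = 21.31 kPa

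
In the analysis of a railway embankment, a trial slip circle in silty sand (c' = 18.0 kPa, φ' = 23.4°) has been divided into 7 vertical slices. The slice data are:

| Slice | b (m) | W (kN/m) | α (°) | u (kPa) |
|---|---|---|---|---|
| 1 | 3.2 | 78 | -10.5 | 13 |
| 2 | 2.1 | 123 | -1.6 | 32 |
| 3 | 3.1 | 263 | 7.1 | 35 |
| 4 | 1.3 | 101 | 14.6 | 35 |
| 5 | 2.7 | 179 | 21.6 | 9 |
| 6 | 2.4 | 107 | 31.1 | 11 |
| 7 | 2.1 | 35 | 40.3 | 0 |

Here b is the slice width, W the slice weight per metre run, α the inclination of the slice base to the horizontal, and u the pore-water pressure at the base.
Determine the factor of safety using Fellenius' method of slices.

FS = 3.01

Ordinary method of slices: FS = Σ[c'·Δl_i + (W_i cosα_i − u_i·Δl_i)·tanφ'] / Σ W_i sinα_i, with Δl_i = b_i / cosα_i.
Slice 1: Δl = 3.2/cos(-10.5°) = 3.254 m; N'_1 = 78·cos(-10.5°) − 13·3.254 = 34.4; c'Δl = 58.58; W sinα = -14.2
Slice 2: Δl = 2.1/cos(-1.6°) = 2.101 m; N'_2 = 123·cos(-1.6°) − 32·2.101 = 55.7; c'Δl = 37.81; W sinα = -3.4
Slice 3: Δl = 3.1/cos7.1° = 3.124 m; N'_3 = 263·cos7.1° − 35·3.124 = 151.6; c'Δl = 56.23; W sinα = 32.5
Slice 4: Δl = 1.3/cos14.6° = 1.343 m; N'_4 = 101·cos14.6° − 35·1.343 = 50.7; c'Δl = 24.18; W sinα = 25.5
Slice 5: Δl = 2.7/cos21.6° = 2.904 m; N'_5 = 179·cos21.6° − 9·2.904 = 140.3; c'Δl = 52.27; W sinα = 65.9
Slice 6: Δl = 2.4/cos31.1° = 2.803 m; N'_6 = 107·cos31.1° − 11·2.803 = 60.8; c'Δl = 50.45; W sinα = 55.3
Slice 7: Δl = 2.1/cos40.3° = 2.753 m; N'_7 = 35·cos40.3° − 0·2.753 = 26.7; c'Δl = 49.56; W sinα = 22.6
Σc'Δl = 329.1 kN/m; ΣN' = 520.3 kN/m; ΣW sinα = 184.1 kN/m
Resisting = 329.1 + 520.3·tan23.4° = 329.1 + 225.1 = 554.2 kN/m
FS = 554.2 / 184.1 = 3.010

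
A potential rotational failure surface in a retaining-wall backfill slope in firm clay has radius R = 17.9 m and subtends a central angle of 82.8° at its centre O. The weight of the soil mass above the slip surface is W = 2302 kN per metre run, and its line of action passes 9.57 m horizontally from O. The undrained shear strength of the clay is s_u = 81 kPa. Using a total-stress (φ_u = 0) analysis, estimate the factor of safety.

FS = 1.70

Taking moments about the centre O, the resisting moment is provided by the undrained shear strength acting along the arc:
Arc length L_a = R·θ = 17.9·(82.8°·π/180) = 17.9·1.4451 = 25.87 m
M_R = s_u·L_a·R = 81·25.87·17.9 = 37505.8 kN·m/m
M_D = W·d = 2302·9.57 = 22030.1 kN·m/m
FS = M_R / M_D = 37505.8 / 22030.1 = 1.702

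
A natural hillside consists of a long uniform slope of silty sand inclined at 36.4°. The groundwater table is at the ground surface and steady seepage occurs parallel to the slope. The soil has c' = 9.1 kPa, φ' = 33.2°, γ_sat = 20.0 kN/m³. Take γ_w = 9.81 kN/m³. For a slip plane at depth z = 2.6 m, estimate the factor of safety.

FS = 0.82

With seepage parallel to the slope and the water table at the surface, the effective normal stress on the slip plane uses the buoyant unit weight γ' = γ_sat − γ_w while the driving shear stress uses γ_sat:
FS = [c' + γ' z cos²β tanφ'] / [γ_sat z sinβ cosβ]
γ' = 20.0 − 9.81 = 10.19 kN/m³
Numerator = 9.1 + 10.19·2.6·cos²36.4°·tan33.2° = 9.1 + 10.19·2.6·0.6479·0.6544 = 20.332 kPa
Denominator = 20.0·2.6·sin36.4°·cos36.4° = 20.0·2.6·0.5934·0.8049 = 24.837 kPa
FS = 20.332 / 24.837 = 0.819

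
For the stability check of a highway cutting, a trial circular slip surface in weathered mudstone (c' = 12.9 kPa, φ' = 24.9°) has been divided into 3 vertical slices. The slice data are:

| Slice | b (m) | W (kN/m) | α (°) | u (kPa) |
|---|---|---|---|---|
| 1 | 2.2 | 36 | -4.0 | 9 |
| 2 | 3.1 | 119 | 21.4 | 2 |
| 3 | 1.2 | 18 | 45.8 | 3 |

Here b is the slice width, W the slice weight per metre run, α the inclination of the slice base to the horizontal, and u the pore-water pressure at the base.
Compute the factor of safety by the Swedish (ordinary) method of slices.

Ordinary method of slices: FS = Σ[c'·Δl_i + (W_i cosα_i − u_i·Δl_i)·tanφ'] / Σ W_i sinα_i, with Δl_i = b_i / cosα_i.
Slice 1: Δl = 2.2/cos(-4.0°) = 2.205 m; N'_1 = 36·cos(-4.0°) − 9·2.205 = 16.1; c'Δl = 28.45; W sinα = -2.5
Slice 2: Δl = 3.1/cos21.4° = 3.330 m; N'_2 = 119·cos21.4° − 2·3.330 = 104.1; c'Δl = 42.95; W sinα = 43.4
Slice 3: Δl = 1.2/cos45.8° = 1.721 m; N'_3 = 18·cos45.8° − 3·1.721 = 7.4; c'Δl = 22.20; W sinα = 12.9
Σc'Δl = 93.6 kN/m; ΣN' = 127.6 kN/m; ΣW sinα = 53.8 kN/m
Resisting = 93.6 + 127.6·tan24.9° = 93.6 + 59.2 = 152.8 kN/m
FS = 152.8 / 53.8 = 2.840

FS = 2.84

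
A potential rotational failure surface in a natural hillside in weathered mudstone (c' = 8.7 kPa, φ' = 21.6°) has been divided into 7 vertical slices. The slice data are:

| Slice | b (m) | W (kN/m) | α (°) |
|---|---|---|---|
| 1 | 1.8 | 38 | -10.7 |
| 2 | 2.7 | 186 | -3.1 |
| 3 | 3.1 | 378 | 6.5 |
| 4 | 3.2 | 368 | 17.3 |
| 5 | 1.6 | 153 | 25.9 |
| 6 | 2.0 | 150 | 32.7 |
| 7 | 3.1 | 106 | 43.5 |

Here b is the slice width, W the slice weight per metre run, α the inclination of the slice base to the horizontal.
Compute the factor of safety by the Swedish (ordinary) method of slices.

Ordinary method of slices: FS = Σ[c'·Δl_i + (W_i cosα_i)·tanφ'] / Σ W_i sinα_i, with Δl_i = b_i / cosα_i.
Slice 1: Δl = 1.8/cos(-10.7°) = 1.832 m; N'_1 = 38·cos(-10.7°) = 37.3; c'Δl = 15.94; W sinα = -7.1
Slice 2: Δl = 2.7/cos(-3.1°) = 2.704 m; N'_2 = 186·cos(-3.1°) = 185.7; c'Δl = 23.52; W sinα = -10.1
Slice 3: Δl = 3.1/cos6.5° = 3.120 m; N'_3 = 378·cos6.5° = 375.6; c'Δl = 27.14; W sinα = 42.8
Slice 4: Δl = 3.2/cos17.3° = 3.352 m; N'_4 = 368·cos17.3° = 351.4; c'Δl = 29.16; W sinα = 109.4
Slice 5: Δl = 1.6/cos25.9° = 1.779 m; N'_5 = 153·cos25.9° = 137.6; c'Δl = 15.47; W sinα = 66.8
Slice 6: Δl = 2.0/cos32.7° = 2.377 m; N'_6 = 150·cos32.7° = 126.2; c'Δl = 20.68; W sinα = 81.0
Slice 7: Δl = 3.1/cos43.5° = 4.274 m; N'_7 = 106·cos43.5° = 76.9; c'Δl = 37.18; W sinα = 73.0
Σc'Δl = 169.1 kN/m; ΣN' = 1290.7 kN/m; ΣW sinα = 355.9 kN/m
Resisting = 169.1 + 1290.7·tan21.6° = 169.1 + 511.0 = 680.1 kN/m
FS = 680.1 / 355.9 = 1.911

FS = 1.91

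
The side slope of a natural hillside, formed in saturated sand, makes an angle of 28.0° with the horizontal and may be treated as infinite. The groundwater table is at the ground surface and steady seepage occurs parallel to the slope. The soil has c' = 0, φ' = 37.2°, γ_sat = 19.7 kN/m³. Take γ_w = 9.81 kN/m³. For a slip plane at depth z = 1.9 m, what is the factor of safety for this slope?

FS = 0.72

With seepage parallel to the slope and the water table at the surface, the effective normal stress on the slip plane uses the buoyant unit weight γ' = γ_sat − γ_w while the driving shear stress uses γ_sat:
FS = [c' + γ' z cos²β tanφ'] / [γ_sat z sinβ cosβ]
(For c' = 0 this reduces to FS = (γ'/γ_sat)·tanφ'/tanβ.)
γ' = 19.7 − 9.81 = 9.89 kN/m³
Numerator = 0.0 + 9.89·1.9·cos²28.0°·tan37.2° = 0.0 + 9.89·1.9·0.7796·0.7590 = 11.119 kPa
Denominator = 19.7·1.9·sin28.0°·cos28.0° = 19.7·1.9·0.4695·0.8829 = 15.515 kPa
FS = 11.119 / 15.515 = 0.717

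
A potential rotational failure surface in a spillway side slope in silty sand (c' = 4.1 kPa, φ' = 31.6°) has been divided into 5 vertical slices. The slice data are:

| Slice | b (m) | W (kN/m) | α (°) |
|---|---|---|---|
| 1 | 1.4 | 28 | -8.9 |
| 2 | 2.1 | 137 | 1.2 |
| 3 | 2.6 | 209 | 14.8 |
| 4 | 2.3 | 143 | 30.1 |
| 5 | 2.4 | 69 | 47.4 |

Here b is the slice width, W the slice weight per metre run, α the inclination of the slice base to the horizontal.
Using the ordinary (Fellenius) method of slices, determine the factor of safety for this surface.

FS = 2.19

Ordinary method of slices: FS = Σ[c'·Δl_i + (W_i cosα_i)·tanφ'] / Σ W_i sinα_i, with Δl_i = b_i / cosα_i.
Slice 1: Δl = 1.4/cos(-8.9°) = 1.417 m; N'_1 = 28·cos(-8.9°) = 27.7; c'Δl = 5.81; W sinα = -4.3
Slice 2: Δl = 2.1/cos1.2° = 2.100 m; N'_2 = 137·cos1.2° = 137.0; c'Δl = 8.61; W sinα = 2.9
Slice 3: Δl = 2.6/cos14.8° = 2.689 m; N'_3 = 209·cos14.8° = 202.1; c'Δl = 11.03; W sinα = 53.4
Slice 4: Δl = 2.3/cos30.1° = 2.658 m; N'_4 = 143·cos30.1° = 123.7; c'Δl = 10.90; W sinα = 71.7
Slice 5: Δl = 2.4/cos47.4° = 3.546 m; N'_5 = 69·cos47.4° = 46.7; c'Δl = 14.54; W sinα = 50.8
Σc'Δl = 50.9 kN/m; ΣN' = 537.1 kN/m; ΣW sinα = 174.4 kN/m
Resisting = 50.9 + 537.1·tan31.6° = 50.9 + 330.4 = 381.3 kN/m
FS = 381.3 / 174.4 = 2.186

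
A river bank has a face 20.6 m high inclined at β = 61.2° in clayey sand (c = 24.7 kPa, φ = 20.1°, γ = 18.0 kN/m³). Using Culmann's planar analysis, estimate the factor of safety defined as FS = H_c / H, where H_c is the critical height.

H_c = (4c/γ) · sinβ cosφ / [1 − cos(β − φ)]
    = (4·24.7/18.0) · sin61.2°·cos20.1° / [1 − cos41.1°]
    = 5.489 · 0.8229 / 0.2464 = 18.33 m
FS = H_c / H = 18.33 / 20.6 = 0.890

FS = 0.89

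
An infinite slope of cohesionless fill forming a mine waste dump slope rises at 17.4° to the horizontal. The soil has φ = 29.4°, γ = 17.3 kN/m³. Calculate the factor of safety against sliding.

FS = 1.80

For a dry cohesionless infinite slope the factor of safety is FS = tanφ / tanβ.
FS = tan29.4° / tan17.4° = 0.5635 / 0.3134 = 1.798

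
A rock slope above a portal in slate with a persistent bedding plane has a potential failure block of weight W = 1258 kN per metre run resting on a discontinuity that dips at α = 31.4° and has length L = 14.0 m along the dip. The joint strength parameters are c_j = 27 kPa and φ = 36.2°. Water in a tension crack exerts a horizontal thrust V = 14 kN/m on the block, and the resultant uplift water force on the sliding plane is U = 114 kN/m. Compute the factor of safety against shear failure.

FS = 1.61

Resolving the block weight along and normal to the plane and applying the Mohr–Coulomb strength on the joint:
N' = W cosα − U − V sinα = 1258·cos31.4° − 114 − 14·sin31.4° = 952.5 kN/m
Driving force T = W sinα + V cosα = 1258·sin31.4° + 14·cos31.4° = 667.4 kN/m
Resisting force R = c_j·L + N'·tanφ = 27·14.0 + 952.5·tan36.2° = 378.0 + 697.1 = 1075.1 kN/m
FS = R / T = 1075.1 / 667.4 = 1.611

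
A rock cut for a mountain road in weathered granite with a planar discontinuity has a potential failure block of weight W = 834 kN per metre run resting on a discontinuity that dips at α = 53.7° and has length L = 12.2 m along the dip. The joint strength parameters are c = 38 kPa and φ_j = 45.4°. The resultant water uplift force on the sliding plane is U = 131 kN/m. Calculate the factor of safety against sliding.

Resolving the block weight along and normal to the plane and applying the Mohr–Coulomb strength on the joint:
N' = W cosα − U = 834·cos53.7° − 131 = 362.7 kN/m
Driving force T = W sinα = 834·sin53.7° = 672.1 kN/m
Resisting force R = c·L + N'·tanφ_j = 38·12.2 + 362.7·tan45.4° = 463.6 + 367.8 = 831.4 kN/m
FS = R / T = 831.4 / 672.1 = 1.237

FS = 1.24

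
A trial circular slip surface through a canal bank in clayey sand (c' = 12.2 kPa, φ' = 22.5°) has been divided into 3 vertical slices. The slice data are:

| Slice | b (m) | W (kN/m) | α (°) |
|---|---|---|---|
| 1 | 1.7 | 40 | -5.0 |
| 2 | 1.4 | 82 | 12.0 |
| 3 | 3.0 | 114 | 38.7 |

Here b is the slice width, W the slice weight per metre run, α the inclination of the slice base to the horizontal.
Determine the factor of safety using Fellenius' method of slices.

FS = 2.02

Ordinary method of slices: FS = Σ[c'·Δl_i + (W_i cosα_i)·tanφ'] / Σ W_i sinα_i, with Δl_i = b_i / cosα_i.
Slice 1: Δl = 1.7/cos(-5.0°) = 1.706 m; N'_1 = 40·cos(-5.0°) = 39.8; c'Δl = 20.82; W sinα = -3.5
Slice 2: Δl = 1.4/cos12.0° = 1.431 m; N'_2 = 82·cos12.0° = 80.2; c'Δl = 17.46; W sinα = 17.0
Slice 3: Δl = 3.0/cos38.7° = 3.844 m; N'_3 = 114·cos38.7° = 89.0; c'Δl = 46.90; W sinα = 71.3
Σc'Δl = 85.2 kN/m; ΣN' = 209.0 kN/m; ΣW sinα = 84.8 kN/m
Resisting = 85.2 + 209.0·tan22.5° = 85.2 + 86.6 = 171.8 kN/m
FS = 171.8 / 84.8 = 2.025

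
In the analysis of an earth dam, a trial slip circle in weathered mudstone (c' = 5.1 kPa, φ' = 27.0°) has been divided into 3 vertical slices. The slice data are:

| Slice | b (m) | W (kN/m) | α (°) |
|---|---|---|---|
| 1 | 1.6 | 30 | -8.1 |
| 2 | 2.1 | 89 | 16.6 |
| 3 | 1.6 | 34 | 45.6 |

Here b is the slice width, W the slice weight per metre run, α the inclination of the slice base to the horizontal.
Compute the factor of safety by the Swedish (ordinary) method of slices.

FS = 2.24

Ordinary method of slices: FS = Σ[c'·Δl_i + (W_i cosα_i)·tanφ'] / Σ W_i sinα_i, with Δl_i = b_i / cosα_i.
Slice 1: Δl = 1.6/cos(-8.1°) = 1.616 m; N'_1 = 30·cos(-8.1°) = 29.7; c'Δl = 8.24; W sinα = -4.2
Slice 2: Δl = 2.1/cos16.6° = 2.191 m; N'_2 = 89·cos16.6° = 85.3; c'Δl = 11.18; W sinα = 25.4
Slice 3: Δl = 1.6/cos45.6° = 2.287 m; N'_3 = 34·cos45.6° = 23.8; c'Δl = 11.66; W sinα = 24.3
Σc'Δl = 31.1 kN/m; ΣN' = 138.8 kN/m; ΣW sinα = 45.5 kN/m
Resisting = 31.1 + 138.8·tan27.0° = 31.1 + 70.7 = 101.8 kN/m
FS = 101.8 / 45.5 = 2.238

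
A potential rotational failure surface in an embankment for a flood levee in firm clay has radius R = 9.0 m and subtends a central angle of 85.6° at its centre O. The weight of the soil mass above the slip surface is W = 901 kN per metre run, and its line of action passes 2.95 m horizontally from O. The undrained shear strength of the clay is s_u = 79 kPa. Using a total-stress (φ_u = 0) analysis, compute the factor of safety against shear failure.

FS = 3.60

Taking moments about the centre O, the resisting moment is provided by the undrained shear strength acting along the arc:
Arc length L_a = R·θ = 9.0·(85.6°·π/180) = 9.0·1.4940 = 13.45 m
M_R = s_u·L_a·R = 79·13.45·9.0 = 9560.1 kN·m/m
M_D = W·d = 901·2.95 = 2658.0 kN·m/m
FS = M_R / M_D = 9560.1 / 2658.0 = 3.597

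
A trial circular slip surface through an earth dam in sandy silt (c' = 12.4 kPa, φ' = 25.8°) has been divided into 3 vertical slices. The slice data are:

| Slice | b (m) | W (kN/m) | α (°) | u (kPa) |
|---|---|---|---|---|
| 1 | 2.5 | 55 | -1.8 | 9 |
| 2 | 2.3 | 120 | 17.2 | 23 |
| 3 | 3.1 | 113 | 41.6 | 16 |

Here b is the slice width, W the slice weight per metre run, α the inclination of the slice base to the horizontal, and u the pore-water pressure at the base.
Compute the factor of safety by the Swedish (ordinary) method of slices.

FS = 1.52

Ordinary method of slices: FS = Σ[c'·Δl_i + (W_i cosα_i − u_i·Δl_i)·tanφ'] / Σ W_i sinα_i, with Δl_i = b_i / cosα_i.
Slice 1: Δl = 2.5/cos(-1.8°) = 2.501 m; N'_1 = 55·cos(-1.8°) − 9·2.501 = 32.5; c'Δl = 31.02; W sinα = -1.7
Slice 2: Δl = 2.3/cos17.2° = 2.408 m; N'_2 = 120·cos17.2° − 23·2.408 = 59.3; c'Δl = 29.86; W sinα = 35.5
Slice 3: Δl = 3.1/cos41.6° = 4.146 m; N'_3 = 113·cos41.6° − 16·4.146 = 18.2; c'Δl = 51.40; W sinα = 75.0
Σc'Δl = 112.3 kN/m; ΣN' = 109.9 kN/m; ΣW sinα = 108.8 kN/m
Resisting = 112.3 + 109.9·tan25.8° = 112.3 + 53.1 = 165.4 kN/m
FS = 165.4 / 108.8 = 1.520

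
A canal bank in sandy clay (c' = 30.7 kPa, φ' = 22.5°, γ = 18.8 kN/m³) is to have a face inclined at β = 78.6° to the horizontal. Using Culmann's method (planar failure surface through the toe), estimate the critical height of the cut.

H_c = 13.38 m

Culmann's analysis gives the critical failure plane at α_cr = (β + φ')/2 = (78.6 + 22.5)/2 = 50.5°, and the critical height
H_c = (4c'/γ) · sinβ cosφ' / [1 − cos(β − φ')]
    = (4·30.7/18.8) · sin78.6°·cos22.5° / [1 − cos(56.1°)]
    = 6.532 · 0.9803·0.9239 / [1 − 0.5577]
    = 6.532 · 0.9057 / 0.4423
    = 13.38 m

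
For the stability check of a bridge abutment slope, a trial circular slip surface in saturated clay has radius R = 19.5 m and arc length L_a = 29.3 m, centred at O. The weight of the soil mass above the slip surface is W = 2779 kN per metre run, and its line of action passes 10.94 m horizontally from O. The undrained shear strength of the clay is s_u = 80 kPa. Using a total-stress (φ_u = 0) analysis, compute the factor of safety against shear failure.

FS = 1.50

Taking moments about the centre O, the resisting moment is provided by the undrained shear strength acting along the arc:
M_R = s_u·L_a·R = 80·29.30·19.5 = 45708.0 kN·m/m
M_D = W·d = 2779·10.94 = 30402.3 kN·m/m
FS = M_R / M_D = 45708.0 / 30402.3 = 1.503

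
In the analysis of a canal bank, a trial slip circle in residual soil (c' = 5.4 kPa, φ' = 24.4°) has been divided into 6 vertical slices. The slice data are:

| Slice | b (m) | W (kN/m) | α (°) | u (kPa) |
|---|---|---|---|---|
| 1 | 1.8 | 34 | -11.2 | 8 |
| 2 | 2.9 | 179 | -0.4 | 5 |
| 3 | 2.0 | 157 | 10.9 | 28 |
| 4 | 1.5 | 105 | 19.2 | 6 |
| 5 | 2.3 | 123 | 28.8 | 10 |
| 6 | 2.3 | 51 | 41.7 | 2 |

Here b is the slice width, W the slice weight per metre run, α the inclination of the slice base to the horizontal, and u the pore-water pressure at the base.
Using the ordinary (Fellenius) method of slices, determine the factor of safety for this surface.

Ordinary method of slices: FS = Σ[c'·Δl_i + (W_i cosα_i − u_i·Δl_i)·tanφ'] / Σ W_i sinα_i, with Δl_i = b_i / cosα_i.
Slice 1: Δl = 1.8/cos(-11.2°) = 1.835 m; N'_1 = 34·cos(-11.2°) − 8·1.835 = 18.7; c'Δl = 9.91; W sinα = -6.6
Slice 2: Δl = 2.9/cos(-0.4°) = 2.900 m; N'_2 = 179·cos(-0.4°) − 5·2.900 = 164.5; c'Δl = 15.66; W sinα = -1.2
Slice 3: Δl = 2.0/cos10.9° = 2.037 m; N'_3 = 157·cos10.9° − 28·2.037 = 97.1; c'Δl = 11.00; W sinα = 29.7
Slice 4: Δl = 1.5/cos19.2° = 1.588 m; N'_4 = 105·cos19.2° − 6·1.588 = 89.6; c'Δl = 8.58; W sinα = 34.5
Slice 5: Δl = 2.3/cos28.8° = 2.625 m; N'_5 = 123·cos28.8° − 10·2.625 = 81.5; c'Δl = 14.17; W sinα = 59.3
Slice 6: Δl = 2.3/cos41.7° = 3.080 m; N'_6 = 51·cos41.7° − 2·3.080 = 31.9; c'Δl = 16.63; W sinα = 33.9
Σc'Δl = 76.0 kN/m; ΣN' = 483.4 kN/m; ΣW sinα = 149.5 kN/m
Resisting = 76.0 + 483.4·tan24.4° = 76.0 + 219.3 = 295.2 kN/m
FS = 295.2 / 149.5 = 1.974

FS = 1.97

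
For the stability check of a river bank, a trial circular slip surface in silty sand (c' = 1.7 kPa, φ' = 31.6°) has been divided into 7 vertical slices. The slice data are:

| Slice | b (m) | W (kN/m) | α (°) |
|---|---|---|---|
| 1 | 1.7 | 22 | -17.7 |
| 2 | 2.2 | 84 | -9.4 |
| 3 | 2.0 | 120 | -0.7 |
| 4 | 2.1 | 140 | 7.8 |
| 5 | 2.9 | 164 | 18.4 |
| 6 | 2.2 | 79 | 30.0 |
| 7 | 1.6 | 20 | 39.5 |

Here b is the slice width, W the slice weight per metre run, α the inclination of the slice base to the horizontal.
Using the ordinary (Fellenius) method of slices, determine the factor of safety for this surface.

FS = 3.93

Ordinary method of slices: FS = Σ[c'·Δl_i + (W_i cosα_i)·tanφ'] / Σ W_i sinα_i, with Δl_i = b_i / cosα_i.
Slice 1: Δl = 1.7/cos(-17.7°) = 1.784 m; N'_1 = 22·cos(-17.7°) = 21.0; c'Δl = 3.03; W sinα = -6.7
Slice 2: Δl = 2.2/cos(-9.4°) = 2.230 m; N'_2 = 84·cos(-9.4°) = 82.9; c'Δl = 3.79; W sinα = -13.7
Slice 3: Δl = 2.0/cos(-0.7°) = 2.000 m; N'_3 = 120·cos(-0.7°) = 120.0; c'Δl = 3.40; W sinα = -1.5
Slice 4: Δl = 2.1/cos7.8° = 2.120 m; N'_4 = 140·cos7.8° = 138.7; c'Δl = 3.60; W sinα = 19.0
Slice 5: Δl = 2.9/cos18.4° = 3.056 m; N'_5 = 164·cos18.4° = 155.6; c'Δl = 5.20; W sinα = 51.8
Slice 6: Δl = 2.2/cos30.0° = 2.540 m; N'_6 = 79·cos30.0° = 68.4; c'Δl = 4.32; W sinα = 39.5
Slice 7: Δl = 1.6/cos39.5° = 2.074 m; N'_7 = 20·cos39.5° = 15.4; c'Δl = 3.53; W sinα = 12.7
Σc'Δl = 26.9 kN/m; ΣN' = 602.0 kN/m; ΣW sinα = 101.1 kN/m
Resisting = 26.9 + 602.0·tan31.6° = 26.9 + 370.3 = 397.2 kN/m
FS = 397.2 / 101.1 = 3.928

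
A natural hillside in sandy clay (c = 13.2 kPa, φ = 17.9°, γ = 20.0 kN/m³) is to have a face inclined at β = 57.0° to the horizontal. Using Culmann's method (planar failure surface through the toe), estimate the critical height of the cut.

H_c = 9.41 m

Culmann's analysis gives the critical failure plane at α_cr = (β + φ)/2 = (57.0 + 17.9)/2 = 37.5°, and the critical height
H_c = (4c/γ) · sinβ cosφ / [1 − cos(β − φ)]
    = (4·13.2/20.0) · sin57.0°·cos17.9° / [1 − cos(39.1°)]
    = 2.640 · 0.8387·0.9516 / [1 − 0.7760]
    = 2.640 · 0.7981 / 0.2240
    = 9.41 m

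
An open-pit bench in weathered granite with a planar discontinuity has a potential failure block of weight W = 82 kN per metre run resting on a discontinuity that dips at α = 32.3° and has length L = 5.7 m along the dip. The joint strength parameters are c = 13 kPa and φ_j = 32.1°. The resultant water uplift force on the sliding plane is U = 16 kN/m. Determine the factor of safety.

FS = 2.45

Resolving the block weight along and normal to the plane and applying the Mohr–Coulomb strength on the joint:
N' = W cosα − U = 82·cos32.3° − 16 = 53.3 kN/m
Driving force T = W sinα = 82·sin32.3° = 43.8 kN/m
Resisting force R = c·L + N'·tanφ_j = 13·5.7 + 53.3·tan32.1° = 74.1 + 33.4 = 107.5 kN/m
FS = R / T = 107.5 / 43.8 = 2.454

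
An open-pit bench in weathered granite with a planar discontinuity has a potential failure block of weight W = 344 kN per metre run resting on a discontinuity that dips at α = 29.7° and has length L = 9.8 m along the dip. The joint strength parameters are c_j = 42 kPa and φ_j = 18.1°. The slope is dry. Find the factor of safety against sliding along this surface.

FS = 2.99

Resolving the block weight along and normal to the plane and applying the Mohr–Coulomb strength on the joint:
N' = W cosα = 344·cos29.7° = 298.8 kN/m
Driving force T = W sinα = 344·sin29.7° = 170.4 kN/m
Resisting force R = c_j·L + N'·tanφ_j = 42·9.8 + 298.8·tan18.1° = 411.6 + 97.7 = 509.3 kN/m
FS = R / T = 509.3 / 170.4 = 2.988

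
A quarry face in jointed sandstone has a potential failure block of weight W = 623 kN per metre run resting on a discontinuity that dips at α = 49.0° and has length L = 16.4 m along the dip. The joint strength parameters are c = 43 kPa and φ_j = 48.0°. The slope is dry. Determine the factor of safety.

FS = 2.47

Resolving the block weight along and normal to the plane and applying the Mohr–Coulomb strength on the joint:
N' = W cosα = 623·cos49.0° = 408.7 kN/m
Driving force T = W sinα = 623·sin49.0° = 470.2 kN/m
Resisting force R = c·L + N'·tanφ_j = 43·16.4 + 408.7·tan48.0° = 705.2 + 453.9 = 1159.1 kN/m
FS = R / T = 1159.1 / 470.2 = 2.465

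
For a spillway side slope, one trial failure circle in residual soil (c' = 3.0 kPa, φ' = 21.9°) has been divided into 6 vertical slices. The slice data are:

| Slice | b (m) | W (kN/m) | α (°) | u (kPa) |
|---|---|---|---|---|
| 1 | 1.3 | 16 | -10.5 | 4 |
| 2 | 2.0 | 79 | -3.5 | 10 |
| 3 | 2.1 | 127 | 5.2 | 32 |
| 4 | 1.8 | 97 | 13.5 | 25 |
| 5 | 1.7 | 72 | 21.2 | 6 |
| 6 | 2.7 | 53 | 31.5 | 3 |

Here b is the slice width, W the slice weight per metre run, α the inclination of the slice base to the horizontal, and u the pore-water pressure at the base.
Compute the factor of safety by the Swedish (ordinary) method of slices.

Ordinary method of slices: FS = Σ[c'·Δl_i + (W_i cosα_i − u_i·Δl_i)·tanφ'] / Σ W_i sinα_i, with Δl_i = b_i / cosα_i.
Slice 1: Δl = 1.3/cos(-10.5°) = 1.322 m; N'_1 = 16·cos(-10.5°) − 4·1.322 = 10.4; c'Δl = 3.97; W sinα = -2.9
Slice 2: Δl = 2.0/cos(-3.5°) = 2.004 m; N'_2 = 79·cos(-3.5°) − 10·2.004 = 58.8; c'Δl = 6.01; W sinα = -4.8
Slice 3: Δl = 2.1/cos5.2° = 2.109 m; N'_3 = 127·cos5.2° − 32·2.109 = 59.0; c'Δl = 6.33; W sinα = 11.5
Slice 4: Δl = 1.8/cos13.5° = 1.851 m; N'_4 = 97·cos13.5° − 25·1.851 = 48.0; c'Δl = 5.55; W sinα = 22.6
Slice 5: Δl = 1.7/cos21.2° = 1.823 m; N'_5 = 72·cos21.2° − 6·1.823 = 56.2; c'Δl = 5.47; W sinα = 26.0
Slice 6: Δl = 2.7/cos31.5° = 3.167 m; N'_6 = 53·cos31.5° − 3·3.167 = 35.7; c'Δl = 9.50; W sinα = 27.7
Σc'Δl = 36.8 kN/m; ΣN' = 268.2 kN/m; ΣW sinα = 80.1 kN/m
Resisting = 36.8 + 268.2·tan21.9° = 36.8 + 107.8 = 144.6 kN/m
FS = 144.6 / 80.1 = 1.805

FS = 1.80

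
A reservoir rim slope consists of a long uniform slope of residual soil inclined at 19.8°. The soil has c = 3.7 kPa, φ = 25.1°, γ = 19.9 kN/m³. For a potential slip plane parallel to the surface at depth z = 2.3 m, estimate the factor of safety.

FS = 1.55

For an infinite slope with a slip plane parallel to the surface (no pore pressure): FS = [c + γz cos²β tanφ] / [γz sinβ cosβ].
γz = 19.9·2.3 = 45.77 kN/m²
Numerator = 3.7 + 45.77·cos²19.8°·tan25.1° = 3.7 + 45.77·0.8853·0.4684 = 22.680 kPa
Denominator = 45.77·sin19.8°·cos19.8° = 45.77·0.3387·0.9409 = 14.587 kPa
FS = 22.680 / 14.587 = 1.555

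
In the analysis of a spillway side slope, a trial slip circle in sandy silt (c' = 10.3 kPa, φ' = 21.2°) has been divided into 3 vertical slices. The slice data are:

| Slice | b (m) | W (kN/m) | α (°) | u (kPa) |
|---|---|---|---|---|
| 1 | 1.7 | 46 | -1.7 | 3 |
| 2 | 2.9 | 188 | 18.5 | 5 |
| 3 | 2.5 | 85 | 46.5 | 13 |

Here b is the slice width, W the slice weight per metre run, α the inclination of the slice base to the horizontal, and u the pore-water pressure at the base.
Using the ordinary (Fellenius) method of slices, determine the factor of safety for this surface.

Ordinary method of slices: FS = Σ[c'·Δl_i + (W_i cosα_i − u_i·Δl_i)·tanφ'] / Σ W_i sinα_i, with Δl_i = b_i / cosα_i.
Slice 1: Δl = 1.7/cos(-1.7°) = 1.701 m; N'_1 = 46·cos(-1.7°) − 3·1.701 = 40.9; c'Δl = 17.52; W sinα = -1.4
Slice 2: Δl = 2.9/cos18.5° = 3.058 m; N'_2 = 188·cos18.5° − 5·3.058 = 163.0; c'Δl = 31.50; W sinα = 59.7
Slice 3: Δl = 2.5/cos46.5° = 3.632 m; N'_3 = 85·cos46.5° − 13·3.632 = 11.3; c'Δl = 37.41; W sinα = 61.7
Σc'Δl = 86.4 kN/m; ΣN' = 215.2 kN/m; ΣW sinα = 119.9 kN/m
Resisting = 86.4 + 215.2·tan21.2° = 86.4 + 83.5 = 169.9 kN/m
FS = 169.9 / 119.9 = 1.416

FS = 1.42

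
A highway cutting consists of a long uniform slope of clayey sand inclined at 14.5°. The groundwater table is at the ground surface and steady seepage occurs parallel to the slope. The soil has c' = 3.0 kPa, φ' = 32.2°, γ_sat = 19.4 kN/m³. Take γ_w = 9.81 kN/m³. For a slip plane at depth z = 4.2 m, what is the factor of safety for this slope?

FS = 1.36

With seepage parallel to the slope and the water table at the surface, the effective normal stress on the slip plane uses the buoyant unit weight γ' = γ_sat − γ_w while the driving shear stress uses γ_sat:
FS = [c' + γ' z cos²β tanφ'] / [γ_sat z sinβ cosβ]
γ' = 19.4 − 9.81 = 9.59 kN/m³
Numerator = 3.0 + 9.59·4.2·cos²14.5°·tan32.2° = 3.0 + 9.59·4.2·0.9373·0.6297 = 26.774 kPa
Denominator = 19.4·4.2·sin14.5°·cos14.5° = 19.4·4.2·0.2504·0.9681 = 19.751 kPa
FS = 26.774 / 19.751 = 1.356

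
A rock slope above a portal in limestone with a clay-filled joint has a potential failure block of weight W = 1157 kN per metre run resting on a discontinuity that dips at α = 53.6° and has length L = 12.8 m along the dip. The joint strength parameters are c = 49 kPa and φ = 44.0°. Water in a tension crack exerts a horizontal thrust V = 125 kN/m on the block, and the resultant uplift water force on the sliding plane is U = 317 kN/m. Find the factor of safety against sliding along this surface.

Resolving the block weight along and normal to the plane and applying the Mohr–Coulomb strength on the joint:
N' = W cosα − U − V sinα = 1157·cos53.6° − 317 − 125·sin53.6° = 269.0 kN/m
Driving force T = W sinα + V cosα = 1157·sin53.6° + 125·cos53.6° = 1005.4 kN/m
Resisting force R = c·L + N'·tanφ = 49·12.8 + 269.0·tan44.0° = 627.2 + 259.7 = 886.9 kN/m
FS = R / T = 886.9 / 1005.4 = 0.882

FS = 0.88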